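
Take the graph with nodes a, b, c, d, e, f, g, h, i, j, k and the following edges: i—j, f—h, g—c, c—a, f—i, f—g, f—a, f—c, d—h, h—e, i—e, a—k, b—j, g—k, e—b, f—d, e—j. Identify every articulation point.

Removing f increases the component count from 1 to 2, so f is a cut vertex.
By contrast removing a leaves 1 component; it is not a cut vertex. No other vertex is a cut vertex either.

f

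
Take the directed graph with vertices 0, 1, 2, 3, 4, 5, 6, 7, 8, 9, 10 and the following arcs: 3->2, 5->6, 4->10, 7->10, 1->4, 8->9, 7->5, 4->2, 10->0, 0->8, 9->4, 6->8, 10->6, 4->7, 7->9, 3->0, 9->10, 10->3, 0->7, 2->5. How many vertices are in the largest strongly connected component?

{0, 2, 3, 4, 5, 6, 7, 8, 9, 10} are all mutually reachable — one SCC of size 10.
{1} is an SCC by itself.
The largest has 10 vertices.

10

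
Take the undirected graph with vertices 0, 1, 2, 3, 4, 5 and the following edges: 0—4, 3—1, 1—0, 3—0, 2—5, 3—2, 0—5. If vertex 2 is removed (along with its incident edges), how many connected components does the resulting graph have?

1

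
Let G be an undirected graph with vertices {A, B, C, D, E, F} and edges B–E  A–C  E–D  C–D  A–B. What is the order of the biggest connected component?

F is isolated — a component by itself.
Starting from A we can reach A, B, C, D, E. That is one component of size 5.
The largest has 5 vertices.

5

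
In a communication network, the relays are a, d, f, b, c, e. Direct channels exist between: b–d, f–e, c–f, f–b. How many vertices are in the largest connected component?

5

a is isolated — a component by itself.
Starting from b we can reach b, c, d, e, f. That is one component of size 5.
The largest has 5 vertices.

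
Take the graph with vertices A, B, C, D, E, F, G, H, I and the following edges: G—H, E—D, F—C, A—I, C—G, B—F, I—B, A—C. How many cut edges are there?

3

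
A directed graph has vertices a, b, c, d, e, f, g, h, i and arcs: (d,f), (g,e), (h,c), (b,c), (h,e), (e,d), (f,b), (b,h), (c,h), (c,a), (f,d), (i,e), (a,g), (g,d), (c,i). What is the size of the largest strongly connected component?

{a, b, c, d, e, f, g, h, i} are all mutually reachable — one SCC of size 9.
The largest has 9 vertices.

9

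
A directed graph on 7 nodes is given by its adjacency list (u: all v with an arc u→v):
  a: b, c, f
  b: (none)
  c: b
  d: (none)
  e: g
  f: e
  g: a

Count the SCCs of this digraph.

{a, e, f, g} are all mutually reachable — one SCC of size 4.
{b} is an SCC by itself.
{d} is an SCC by itself.
{c} is an SCC by itself.
That gives 4 strongly connected components.

4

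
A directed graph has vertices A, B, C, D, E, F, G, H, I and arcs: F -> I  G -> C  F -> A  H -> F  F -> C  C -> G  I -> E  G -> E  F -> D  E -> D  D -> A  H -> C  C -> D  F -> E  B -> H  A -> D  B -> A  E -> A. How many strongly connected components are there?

7

{C, G} are all mutually reachable — one SCC of size 2.
{A, D} are all mutually reachable — one SCC of size 2.
{H} is an SCC by itself.
{B} is an SCC by itself.
{F} is an SCC by itself.
(and 2 more singleton SCCs)
That gives 7 strongly connected components.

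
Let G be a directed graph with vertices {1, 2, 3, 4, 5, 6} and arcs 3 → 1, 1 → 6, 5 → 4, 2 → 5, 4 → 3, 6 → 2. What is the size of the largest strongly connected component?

6

{1, 2, 3, 4, 5, 6} are all mutually reachable — one SCC of size 6.
The largest has 6 vertices.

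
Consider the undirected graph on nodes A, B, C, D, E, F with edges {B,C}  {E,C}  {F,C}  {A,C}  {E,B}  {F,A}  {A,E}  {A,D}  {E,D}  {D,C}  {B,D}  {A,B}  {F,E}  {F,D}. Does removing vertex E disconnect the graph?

Deleting E leaves 1 component (was 1) (its neighbors A, B, C, D, F remain connected to each other), so E is not a cut vertex.

No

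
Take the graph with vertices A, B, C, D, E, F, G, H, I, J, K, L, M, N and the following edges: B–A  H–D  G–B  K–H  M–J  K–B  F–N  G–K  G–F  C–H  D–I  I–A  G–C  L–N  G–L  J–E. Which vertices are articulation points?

G, J

Removing G increases the component count from 2 to 3, so G is a cut vertex.
Removing J increases the component count from 2 to 3, so J is a cut vertex.
By contrast removing E leaves 2 components; it is not a cut vertex. No other vertex is a cut vertex either.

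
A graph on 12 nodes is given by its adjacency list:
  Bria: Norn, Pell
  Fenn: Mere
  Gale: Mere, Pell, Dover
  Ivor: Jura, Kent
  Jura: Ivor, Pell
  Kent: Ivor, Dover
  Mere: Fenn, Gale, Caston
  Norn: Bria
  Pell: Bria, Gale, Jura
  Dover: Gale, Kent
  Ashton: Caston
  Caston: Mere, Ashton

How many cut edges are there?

6

The edges on the cycle Kent-Ivor-Jura-Pell-Gale-Dover-Kent are not bridges since each lies on that cycle.
But removing Fenn-Mere disconnects Fenn from Mere; removing Gale-Mere disconnects Gale from Mere; removing Pell-Bria disconnects Pell from Bria; removing Caston-Mere disconnects Caston from Mere — these are bridges.
In total 6 edges are bridges.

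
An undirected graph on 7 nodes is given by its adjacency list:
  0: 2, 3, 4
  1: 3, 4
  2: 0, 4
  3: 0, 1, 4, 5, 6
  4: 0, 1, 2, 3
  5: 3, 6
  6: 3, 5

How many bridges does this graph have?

0

The edges on the cycle 3-5-6-3 are not bridges since each lies on that cycle.
Every edge lies on some cycle, so there are no bridges.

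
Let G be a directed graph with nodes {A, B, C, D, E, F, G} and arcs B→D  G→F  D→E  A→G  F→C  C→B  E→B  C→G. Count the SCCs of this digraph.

{C, F, G} are all mutually reachable — one SCC of size 3.
{B, D, E} are all mutually reachable — one SCC of size 3.
{A} is an SCC by itself.
That gives 3 strongly connected components.

3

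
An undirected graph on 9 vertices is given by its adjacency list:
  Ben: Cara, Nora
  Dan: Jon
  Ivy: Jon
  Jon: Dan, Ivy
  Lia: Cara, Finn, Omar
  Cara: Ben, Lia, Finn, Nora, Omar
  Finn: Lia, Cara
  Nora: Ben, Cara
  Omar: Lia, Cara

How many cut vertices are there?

2

Removing Jon increases the component count from 2 to 3, so Jon is a cut vertex.
Removing Cara increases the component count from 2 to 3, so Cara is a cut vertex.
By contrast removing Finn leaves 2 components; it is not a cut vertex. No other vertex is a cut vertex either.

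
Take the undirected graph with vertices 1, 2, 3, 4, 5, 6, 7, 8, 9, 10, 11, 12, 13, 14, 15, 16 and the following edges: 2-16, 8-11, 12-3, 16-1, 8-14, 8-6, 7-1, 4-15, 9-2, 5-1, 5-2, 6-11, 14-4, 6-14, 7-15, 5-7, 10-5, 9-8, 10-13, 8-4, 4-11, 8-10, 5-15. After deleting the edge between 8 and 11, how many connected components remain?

8 and 11 are still connected via 8-6-11, so the component count stays at 2.

2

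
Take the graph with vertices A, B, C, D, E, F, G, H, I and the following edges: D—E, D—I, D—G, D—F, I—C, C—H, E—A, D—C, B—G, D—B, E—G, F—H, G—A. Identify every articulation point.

D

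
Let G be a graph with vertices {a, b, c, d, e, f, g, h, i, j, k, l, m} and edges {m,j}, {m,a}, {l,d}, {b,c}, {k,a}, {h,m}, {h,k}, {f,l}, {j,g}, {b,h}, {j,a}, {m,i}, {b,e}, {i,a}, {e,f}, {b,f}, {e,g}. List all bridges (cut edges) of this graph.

b-c, d-l, f-l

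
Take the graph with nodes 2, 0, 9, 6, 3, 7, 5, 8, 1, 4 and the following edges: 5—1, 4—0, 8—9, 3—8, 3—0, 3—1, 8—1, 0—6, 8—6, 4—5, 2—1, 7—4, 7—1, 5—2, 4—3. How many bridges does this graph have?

1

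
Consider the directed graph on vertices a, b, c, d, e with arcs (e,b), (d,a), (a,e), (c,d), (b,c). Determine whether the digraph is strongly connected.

Yes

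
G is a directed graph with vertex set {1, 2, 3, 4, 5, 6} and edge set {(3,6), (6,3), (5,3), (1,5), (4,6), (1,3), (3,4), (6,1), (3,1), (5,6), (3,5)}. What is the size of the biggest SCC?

5

{1, 3, 4, 5, 6} are all mutually reachable — one SCC of size 5.
{2} is an SCC by itself.
The largest has 5 vertices.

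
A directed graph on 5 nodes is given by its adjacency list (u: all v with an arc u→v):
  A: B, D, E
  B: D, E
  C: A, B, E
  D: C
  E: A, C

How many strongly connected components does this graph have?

{A, B, C, D, E} are all mutually reachable — one SCC of size 5.
That gives 1 strongly connected component.

1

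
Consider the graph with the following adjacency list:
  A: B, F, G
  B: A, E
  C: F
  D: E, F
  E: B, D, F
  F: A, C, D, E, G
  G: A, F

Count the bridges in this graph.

1

The edges on the cycle F-E-B-A-F are not bridges since each lies on that cycle.
But removing C-F disconnects C from F — this is a bridge.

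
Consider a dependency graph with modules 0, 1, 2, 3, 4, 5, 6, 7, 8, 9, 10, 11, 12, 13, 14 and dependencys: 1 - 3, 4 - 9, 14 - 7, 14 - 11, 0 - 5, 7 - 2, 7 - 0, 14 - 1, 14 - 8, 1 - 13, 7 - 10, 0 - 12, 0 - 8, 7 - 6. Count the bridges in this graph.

The edges on the cycle 14-7-0-8-14 are not bridges since each lies on that cycle.
But removing 13 - 1 disconnects 13 from 1; removing 12 - 0 disconnects 12 from 0; removing 7 - 6 disconnects 7 from 6; removing 0 - 5 disconnects 0 from 5 — these are bridges.
In total 10 edges are bridges.

10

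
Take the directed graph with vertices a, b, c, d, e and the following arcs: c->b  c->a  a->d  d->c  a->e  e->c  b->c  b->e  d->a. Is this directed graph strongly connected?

Yes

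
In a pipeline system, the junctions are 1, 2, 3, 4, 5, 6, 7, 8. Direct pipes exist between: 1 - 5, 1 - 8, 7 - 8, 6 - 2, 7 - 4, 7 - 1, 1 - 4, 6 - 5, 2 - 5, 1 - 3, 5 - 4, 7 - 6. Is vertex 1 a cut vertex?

Deleting 1 raises the number of components from 1 to 2, so 1 is a cut vertex.

Yes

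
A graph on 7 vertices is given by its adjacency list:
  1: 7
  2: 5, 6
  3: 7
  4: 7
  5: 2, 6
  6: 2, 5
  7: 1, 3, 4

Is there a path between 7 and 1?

Yes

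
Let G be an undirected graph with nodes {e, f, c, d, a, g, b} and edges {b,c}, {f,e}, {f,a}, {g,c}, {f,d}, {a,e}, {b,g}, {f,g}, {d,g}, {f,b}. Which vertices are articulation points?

f

Removing f increases the component count from 1 to 2, so f is a cut vertex.
By contrast removing g leaves 1 component; it is not a cut vertex. No other vertex is a cut vertex either.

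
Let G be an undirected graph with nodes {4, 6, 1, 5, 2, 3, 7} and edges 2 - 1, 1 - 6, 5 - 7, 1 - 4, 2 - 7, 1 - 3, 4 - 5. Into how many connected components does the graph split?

1

Starting from 1 we can reach 1, 2, 3, 4, 5, 6, 7. That is one component of size 7.
Total: 1 component.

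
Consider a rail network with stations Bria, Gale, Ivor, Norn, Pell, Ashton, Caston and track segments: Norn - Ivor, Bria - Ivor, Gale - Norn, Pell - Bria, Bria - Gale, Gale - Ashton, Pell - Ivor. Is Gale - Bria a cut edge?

No

After removing Gale - Bria, the path Gale-Norn-Ivor-Bria still connects them, so the edge is not a bridge.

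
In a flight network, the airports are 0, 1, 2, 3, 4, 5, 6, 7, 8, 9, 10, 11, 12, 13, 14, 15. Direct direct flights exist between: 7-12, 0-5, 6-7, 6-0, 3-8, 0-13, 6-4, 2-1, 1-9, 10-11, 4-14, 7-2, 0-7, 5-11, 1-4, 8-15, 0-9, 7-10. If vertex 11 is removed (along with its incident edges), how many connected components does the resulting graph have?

With 11 gone, the remaining components are: {3, 8, 15}; {0, 1, 2, 4, 5, 6, 7, 9, 10, 12, 13, 14}.
That is 2 components.

2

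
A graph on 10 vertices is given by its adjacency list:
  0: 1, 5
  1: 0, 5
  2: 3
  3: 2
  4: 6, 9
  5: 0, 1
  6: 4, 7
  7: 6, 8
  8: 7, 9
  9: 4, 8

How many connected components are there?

Starting from 2 we can reach 2, 3. That is one component of size 2.
Starting from 0 we can reach 0, 1, 5. That is one component of size 3.
Starting from 4 we can reach 4, 6, 7, 8, 9. That is one component of size 5.
Total: 3 components.

3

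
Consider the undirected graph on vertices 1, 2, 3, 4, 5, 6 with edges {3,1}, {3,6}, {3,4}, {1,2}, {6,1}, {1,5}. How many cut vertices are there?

2

Removing 1 increases the component count from 1 to 3, so 1 is a cut vertex.
Removing 3 increases the component count from 1 to 2, so 3 is a cut vertex.
By contrast removing 5 leaves 1 component; it is not a cut vertex. No other vertex is a cut vertex either.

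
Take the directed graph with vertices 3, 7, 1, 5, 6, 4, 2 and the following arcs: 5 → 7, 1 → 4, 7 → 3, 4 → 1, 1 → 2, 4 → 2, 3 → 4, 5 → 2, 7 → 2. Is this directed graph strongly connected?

No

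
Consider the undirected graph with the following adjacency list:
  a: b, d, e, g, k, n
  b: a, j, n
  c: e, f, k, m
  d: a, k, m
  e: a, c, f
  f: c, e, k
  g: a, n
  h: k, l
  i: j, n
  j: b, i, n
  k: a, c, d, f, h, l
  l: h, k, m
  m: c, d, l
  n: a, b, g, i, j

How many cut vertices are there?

1

Removing a increases the component count from 1 to 2, so a is a cut vertex.
By contrast removing e leaves 1 component; it is not a cut vertex. No other vertex is a cut vertex either.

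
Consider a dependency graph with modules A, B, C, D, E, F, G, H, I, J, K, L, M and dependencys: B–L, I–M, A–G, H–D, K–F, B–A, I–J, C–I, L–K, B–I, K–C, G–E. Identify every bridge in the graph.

A-B, A-G, D-H, E-G, F-K, I-J, I-M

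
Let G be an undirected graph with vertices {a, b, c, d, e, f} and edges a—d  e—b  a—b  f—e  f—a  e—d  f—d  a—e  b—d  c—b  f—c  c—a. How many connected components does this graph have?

Starting from a we can reach a, b, c, d, e, f. That is one component of size 6.
Total: 1 component.

1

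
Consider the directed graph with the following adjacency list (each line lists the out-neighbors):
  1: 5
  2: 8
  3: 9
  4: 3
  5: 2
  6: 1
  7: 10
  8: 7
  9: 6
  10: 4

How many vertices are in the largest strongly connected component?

10

{1, 2, 3, 4, 5, 6, 7, 8, 9, 10} are all mutually reachable — one SCC of size 10.
The largest has 10 vertices.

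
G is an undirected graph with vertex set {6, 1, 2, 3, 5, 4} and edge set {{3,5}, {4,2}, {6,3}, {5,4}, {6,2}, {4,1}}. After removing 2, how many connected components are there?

With 2 gone, the remaining components are: {1, 3, 4, 5, 6}.
That is 1 component.

1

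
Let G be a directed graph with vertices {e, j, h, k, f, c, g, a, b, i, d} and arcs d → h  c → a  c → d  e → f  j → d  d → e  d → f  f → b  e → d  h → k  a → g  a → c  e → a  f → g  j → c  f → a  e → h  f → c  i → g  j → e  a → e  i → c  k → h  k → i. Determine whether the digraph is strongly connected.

No

There is no directed path from i to j, so the graph is not strongly connected.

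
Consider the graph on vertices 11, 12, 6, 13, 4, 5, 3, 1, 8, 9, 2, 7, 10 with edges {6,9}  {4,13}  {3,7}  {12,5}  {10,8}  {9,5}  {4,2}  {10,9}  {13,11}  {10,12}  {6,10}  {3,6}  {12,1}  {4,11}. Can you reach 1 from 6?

Yes

From 6 we can reach 1, 3, 5, 6, 7, 8, 9, 10, 12, which includes 1.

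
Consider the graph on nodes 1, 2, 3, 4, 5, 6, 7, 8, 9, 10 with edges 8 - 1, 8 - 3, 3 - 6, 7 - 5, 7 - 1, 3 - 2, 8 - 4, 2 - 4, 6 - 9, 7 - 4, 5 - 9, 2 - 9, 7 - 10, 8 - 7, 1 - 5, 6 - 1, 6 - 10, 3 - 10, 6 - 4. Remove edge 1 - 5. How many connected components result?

1 and 5 are still connected via 1-7-5, so the component count stays at 1.

1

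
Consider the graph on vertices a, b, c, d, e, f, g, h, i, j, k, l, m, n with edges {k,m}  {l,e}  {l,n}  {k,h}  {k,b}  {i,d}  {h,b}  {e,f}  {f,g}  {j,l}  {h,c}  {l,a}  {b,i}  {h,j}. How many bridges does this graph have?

11

The edges on the cycle k-h-b-k are not bridges since each lies on that cycle.
But removing j-l disconnects j from l; removing a-l disconnects a from l; removing f-g disconnects f from g; removing b-i disconnects b from i — these are bridges.
In total 11 edges are bridges.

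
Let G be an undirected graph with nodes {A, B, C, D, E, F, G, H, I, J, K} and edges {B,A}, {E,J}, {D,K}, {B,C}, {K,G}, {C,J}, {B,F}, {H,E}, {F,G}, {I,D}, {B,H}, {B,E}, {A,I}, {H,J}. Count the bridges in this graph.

0

The edges on the cycle B-C-J-E-B are not bridges since each lies on that cycle.
Every edge lies on some cycle, so there are no bridges.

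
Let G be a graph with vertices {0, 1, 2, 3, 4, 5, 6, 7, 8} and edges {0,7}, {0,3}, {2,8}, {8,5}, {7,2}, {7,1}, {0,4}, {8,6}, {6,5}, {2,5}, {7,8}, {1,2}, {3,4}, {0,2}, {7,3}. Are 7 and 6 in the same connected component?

From 7 we can reach 0, 1, 2, 3, 4, 5, 6, 7, 8, which includes 6.

Yes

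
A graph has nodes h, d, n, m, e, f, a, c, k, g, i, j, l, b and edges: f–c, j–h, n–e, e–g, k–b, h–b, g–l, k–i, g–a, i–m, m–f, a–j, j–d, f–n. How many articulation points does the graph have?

3

Removing f increases the component count from 1 to 2, so f is a cut vertex.
Removing g increases the component count from 1 to 2, so g is a cut vertex.
Removing j increases the component count from 1 to 2, so j is a cut vertex.
By contrast removing h leaves 1 component; it is not a cut vertex. No other vertex is a cut vertex either.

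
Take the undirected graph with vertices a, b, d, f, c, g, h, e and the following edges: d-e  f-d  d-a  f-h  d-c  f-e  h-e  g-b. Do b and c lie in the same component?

No

The component containing b is {b, g}, and c is not in it.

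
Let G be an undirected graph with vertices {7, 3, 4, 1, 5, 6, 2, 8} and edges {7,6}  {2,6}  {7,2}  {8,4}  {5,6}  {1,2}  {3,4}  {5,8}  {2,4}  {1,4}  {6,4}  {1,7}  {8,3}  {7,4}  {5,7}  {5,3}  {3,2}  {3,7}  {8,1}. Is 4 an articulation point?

No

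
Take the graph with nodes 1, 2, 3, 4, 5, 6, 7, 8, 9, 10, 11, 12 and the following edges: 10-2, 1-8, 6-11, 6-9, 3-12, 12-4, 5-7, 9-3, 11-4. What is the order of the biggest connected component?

6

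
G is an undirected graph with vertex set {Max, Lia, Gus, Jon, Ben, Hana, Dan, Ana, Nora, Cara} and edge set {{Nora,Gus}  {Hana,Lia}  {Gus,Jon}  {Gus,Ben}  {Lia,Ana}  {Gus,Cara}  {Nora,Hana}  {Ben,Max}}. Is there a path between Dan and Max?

No

The component containing Dan is {Dan}, and Max is not in it.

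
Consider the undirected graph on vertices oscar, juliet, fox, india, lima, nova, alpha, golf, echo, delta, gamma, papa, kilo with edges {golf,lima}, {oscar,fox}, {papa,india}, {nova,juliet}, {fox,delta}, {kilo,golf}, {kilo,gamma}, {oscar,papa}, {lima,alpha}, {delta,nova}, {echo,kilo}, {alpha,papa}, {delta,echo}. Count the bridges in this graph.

4

The edges on the cycle oscar-fox-delta-echo-kilo-golf-lima-alpha-papa-oscar are not bridges since each lies on that cycle.
But removing gamma–kilo disconnects gamma from kilo; removing nova–juliet disconnects nova from juliet; removing papa–india disconnects papa from india; removing delta–nova disconnects delta from nova — these are bridges.
That makes 4 bridges.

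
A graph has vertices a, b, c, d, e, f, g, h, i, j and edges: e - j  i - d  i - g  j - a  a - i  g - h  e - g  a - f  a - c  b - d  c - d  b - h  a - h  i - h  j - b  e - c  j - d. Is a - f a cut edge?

Removing a - f leaves no path between a and f: the component count goes from 1 to 2. So it is a bridge.

Yes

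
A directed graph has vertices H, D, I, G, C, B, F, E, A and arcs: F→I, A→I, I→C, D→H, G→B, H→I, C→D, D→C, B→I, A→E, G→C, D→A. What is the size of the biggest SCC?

5

{A, C, D, H, I} are all mutually reachable — one SCC of size 5.
{B} is an SCC by itself.
{E} is an SCC by itself.
{G} is an SCC by itself.
{F} is an SCC by itself.
The largest has 5 vertices.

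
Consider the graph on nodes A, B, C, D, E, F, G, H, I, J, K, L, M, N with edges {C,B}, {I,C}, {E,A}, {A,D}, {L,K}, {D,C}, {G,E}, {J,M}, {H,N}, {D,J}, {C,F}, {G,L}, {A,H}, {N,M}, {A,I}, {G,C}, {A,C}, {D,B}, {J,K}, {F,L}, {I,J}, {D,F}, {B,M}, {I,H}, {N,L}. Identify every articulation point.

none

Removing G, for instance, still leaves 1 component. No single vertex removal increases the component count — the graph has no articulation points.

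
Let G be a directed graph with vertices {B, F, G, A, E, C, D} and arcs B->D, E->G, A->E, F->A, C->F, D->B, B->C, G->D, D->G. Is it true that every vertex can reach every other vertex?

From A we can reach every vertex (A, B, C, D, E, F, G), and every vertex can reach A (A, B, C, D, E, F, G). So the whole graph is one strongly connected component.

Yes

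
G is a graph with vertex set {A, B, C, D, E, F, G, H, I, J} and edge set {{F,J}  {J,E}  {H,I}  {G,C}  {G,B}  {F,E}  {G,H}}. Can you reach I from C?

Yes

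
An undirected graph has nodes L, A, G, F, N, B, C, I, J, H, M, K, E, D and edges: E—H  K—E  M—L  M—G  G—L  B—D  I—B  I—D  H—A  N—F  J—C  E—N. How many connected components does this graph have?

Starting from C we can reach C, J. That is one component of size 2.
Starting from G we can reach G, L, M. That is one component of size 3.
Starting from B we can reach B, D, I. That is one component of size 3.
Starting from A we can reach A, E, F, H, K, N. That is one component of size 6.
Total: 4 components.

4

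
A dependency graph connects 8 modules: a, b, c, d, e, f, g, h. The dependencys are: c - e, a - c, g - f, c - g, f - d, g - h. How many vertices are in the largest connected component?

7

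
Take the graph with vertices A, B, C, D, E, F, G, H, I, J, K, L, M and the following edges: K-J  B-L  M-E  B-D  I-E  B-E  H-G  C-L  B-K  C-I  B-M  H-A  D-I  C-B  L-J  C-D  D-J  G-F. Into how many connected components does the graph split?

2

Starting from A we can reach A, F, G, H. That is one component of size 4.
Starting from B we can reach B, C, D, E, I, J, K, L, M. That is one component of size 9.
Total: 2 components.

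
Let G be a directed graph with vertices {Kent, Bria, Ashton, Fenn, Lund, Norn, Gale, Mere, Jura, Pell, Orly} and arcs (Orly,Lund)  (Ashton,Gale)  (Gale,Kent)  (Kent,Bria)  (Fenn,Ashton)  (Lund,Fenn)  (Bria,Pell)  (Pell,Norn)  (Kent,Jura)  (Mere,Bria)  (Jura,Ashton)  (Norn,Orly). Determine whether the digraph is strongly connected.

There is no directed path from Lund to Mere, so the graph is not strongly connected.

No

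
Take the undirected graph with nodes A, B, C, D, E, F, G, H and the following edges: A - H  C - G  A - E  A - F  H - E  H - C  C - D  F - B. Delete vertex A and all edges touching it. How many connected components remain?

2

With A gone, the remaining components are: {B, F}; {C, D, E, G, H}.
That is 2 components.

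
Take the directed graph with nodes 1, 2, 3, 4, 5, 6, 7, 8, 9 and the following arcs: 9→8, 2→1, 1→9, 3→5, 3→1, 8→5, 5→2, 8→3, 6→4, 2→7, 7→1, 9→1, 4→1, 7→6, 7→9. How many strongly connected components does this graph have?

{1, 2, 3, 4, 5, 6, 7, 8, 9} are all mutually reachable — one SCC of size 9.
That gives 1 strongly connected component.

1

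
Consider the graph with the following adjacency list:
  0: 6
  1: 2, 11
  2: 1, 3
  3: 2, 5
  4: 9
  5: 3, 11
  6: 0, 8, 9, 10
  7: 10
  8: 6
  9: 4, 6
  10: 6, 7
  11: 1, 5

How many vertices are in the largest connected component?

7

Starting from 1 we can reach 1, 2, 3, 5, 11. That is one component of size 5.
Starting from 0 we can reach 0, 4, 6, 7, 8, 9, 10. That is one component of size 7.
The largest has 7 vertices.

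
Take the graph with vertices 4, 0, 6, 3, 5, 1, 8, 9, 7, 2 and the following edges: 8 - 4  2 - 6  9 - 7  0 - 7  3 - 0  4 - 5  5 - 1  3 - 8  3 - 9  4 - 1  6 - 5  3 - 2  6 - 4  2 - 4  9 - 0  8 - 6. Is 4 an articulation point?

Deleting 4 leaves 1 component (was 1) (its neighbors 1, 2, 5, 6, 8 remain connected to each other), so 4 is not a cut vertex.

No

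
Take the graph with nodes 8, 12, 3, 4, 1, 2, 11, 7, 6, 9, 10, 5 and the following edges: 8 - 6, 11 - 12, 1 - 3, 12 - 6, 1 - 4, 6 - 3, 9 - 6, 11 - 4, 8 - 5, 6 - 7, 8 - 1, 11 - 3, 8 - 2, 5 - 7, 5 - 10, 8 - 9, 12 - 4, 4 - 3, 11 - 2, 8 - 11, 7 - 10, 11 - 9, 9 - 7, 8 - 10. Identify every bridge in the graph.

The edges on the cycle 8-11-2-8 are not bridges since each lies on that cycle.
Every edge lies on some cycle, so there are no bridges.

none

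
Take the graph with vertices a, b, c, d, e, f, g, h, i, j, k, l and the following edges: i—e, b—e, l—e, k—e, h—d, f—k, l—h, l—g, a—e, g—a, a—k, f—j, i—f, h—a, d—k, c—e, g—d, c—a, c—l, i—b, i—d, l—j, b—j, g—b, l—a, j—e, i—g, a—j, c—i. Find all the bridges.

none

The edges on the cycle c-i-f-k-e-j-l-c are not bridges since each lies on that cycle.
Every edge lies on some cycle, so there are no bridges.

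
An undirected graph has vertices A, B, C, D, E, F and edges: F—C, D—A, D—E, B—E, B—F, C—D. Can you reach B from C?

Yes

From C we can reach A, B, C, D, E, F, which includes B.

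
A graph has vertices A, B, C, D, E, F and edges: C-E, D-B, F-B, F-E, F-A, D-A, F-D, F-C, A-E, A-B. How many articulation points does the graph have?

Removing B, for instance, still leaves 1 component. No single vertex removal increases the component count — the graph has no articulation points.

0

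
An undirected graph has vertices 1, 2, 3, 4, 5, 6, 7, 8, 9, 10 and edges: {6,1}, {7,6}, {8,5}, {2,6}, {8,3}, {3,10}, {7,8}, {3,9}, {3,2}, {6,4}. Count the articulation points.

3

Removing 3 increases the component count from 1 to 3, so 3 is a cut vertex.
Removing 6 increases the component count from 1 to 3, so 6 is a cut vertex.
Removing 8 increases the component count from 1 to 2, so 8 is a cut vertex.
By contrast removing 9 leaves 1 component; it is not a cut vertex. No other vertex is a cut vertex either.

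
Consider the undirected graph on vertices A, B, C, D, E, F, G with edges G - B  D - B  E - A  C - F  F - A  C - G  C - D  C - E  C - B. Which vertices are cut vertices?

C

Removing C increases the component count from 1 to 2, so C is a cut vertex.
By contrast removing D leaves 1 component; it is not a cut vertex. No other vertex is a cut vertex either.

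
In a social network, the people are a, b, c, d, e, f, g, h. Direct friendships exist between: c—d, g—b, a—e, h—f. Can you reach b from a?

The component containing a is {a, e}, and b is not in it.

No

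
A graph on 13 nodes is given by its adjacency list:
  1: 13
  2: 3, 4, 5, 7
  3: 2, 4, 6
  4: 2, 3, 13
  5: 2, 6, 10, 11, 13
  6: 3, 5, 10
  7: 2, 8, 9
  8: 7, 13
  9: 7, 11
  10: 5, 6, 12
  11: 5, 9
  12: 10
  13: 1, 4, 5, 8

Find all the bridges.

The edges on the cycle 2-5-11-9-7-2 are not bridges since each lies on that cycle.
But removing 1-13 disconnects 1 from 13; removing 10-12 disconnects 10 from 12 — these are bridges.

1-13, 10-12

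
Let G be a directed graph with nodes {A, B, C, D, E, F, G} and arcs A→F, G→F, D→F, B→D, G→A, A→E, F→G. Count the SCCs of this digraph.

{A, F, G} are all mutually reachable — one SCC of size 3.
{E} is an SCC by itself.
{D} is an SCC by itself.
{B} is an SCC by itself.
{C} is an SCC by itself.
That gives 5 strongly connected components.

5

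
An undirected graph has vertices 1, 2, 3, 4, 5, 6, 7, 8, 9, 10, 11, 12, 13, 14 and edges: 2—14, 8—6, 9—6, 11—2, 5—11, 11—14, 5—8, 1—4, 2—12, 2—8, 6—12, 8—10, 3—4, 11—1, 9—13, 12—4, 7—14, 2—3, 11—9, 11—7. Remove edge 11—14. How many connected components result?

1

11 and 14 are still connected via 11-2-14, so the component count stays at 1.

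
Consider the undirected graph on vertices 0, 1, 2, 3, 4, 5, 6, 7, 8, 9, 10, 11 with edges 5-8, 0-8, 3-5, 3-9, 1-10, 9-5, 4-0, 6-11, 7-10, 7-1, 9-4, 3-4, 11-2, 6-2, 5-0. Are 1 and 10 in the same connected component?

Yes

From 1 we can reach 1, 7, 10, which includes 10.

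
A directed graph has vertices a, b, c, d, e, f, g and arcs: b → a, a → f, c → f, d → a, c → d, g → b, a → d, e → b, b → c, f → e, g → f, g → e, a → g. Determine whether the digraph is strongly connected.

From f we can reach every vertex (a, b, c, d, e, f, g), and every vertex can reach f (a, b, c, d, e, f, g). So the whole graph is one strongly connected component.

Yes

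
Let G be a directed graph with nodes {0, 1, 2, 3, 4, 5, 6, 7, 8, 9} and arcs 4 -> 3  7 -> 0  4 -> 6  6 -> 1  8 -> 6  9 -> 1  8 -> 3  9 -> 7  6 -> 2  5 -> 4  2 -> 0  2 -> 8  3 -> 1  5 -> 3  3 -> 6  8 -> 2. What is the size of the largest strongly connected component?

4

{2, 3, 6, 8} are all mutually reachable — one SCC of size 4.
{4} is an SCC by itself.
{7} is an SCC by itself.
{9} is an SCC by itself.
{1} is an SCC by itself.
(and 2 more singleton SCCs)
The largest has 4 vertices.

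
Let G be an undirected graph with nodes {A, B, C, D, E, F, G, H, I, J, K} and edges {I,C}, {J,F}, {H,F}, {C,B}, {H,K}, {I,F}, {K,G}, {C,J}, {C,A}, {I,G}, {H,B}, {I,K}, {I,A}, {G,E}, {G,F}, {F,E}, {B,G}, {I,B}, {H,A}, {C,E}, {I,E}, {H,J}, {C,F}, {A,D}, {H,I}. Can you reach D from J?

Yes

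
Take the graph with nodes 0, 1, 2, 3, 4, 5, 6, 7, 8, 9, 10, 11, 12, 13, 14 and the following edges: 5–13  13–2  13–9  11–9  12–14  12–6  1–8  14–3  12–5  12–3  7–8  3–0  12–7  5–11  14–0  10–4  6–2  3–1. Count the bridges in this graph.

The edges on the cycle 5-11-9-13-5 are not bridges since each lies on that cycle.
But removing 10–4 disconnects 10 from 4 — this is a bridge.

1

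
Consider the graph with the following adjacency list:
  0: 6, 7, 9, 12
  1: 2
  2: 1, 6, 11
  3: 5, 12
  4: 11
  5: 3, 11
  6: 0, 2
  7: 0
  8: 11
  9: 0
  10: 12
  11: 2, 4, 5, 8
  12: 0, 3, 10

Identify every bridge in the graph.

0-7, 0-9, 1-2, 10-12, 11-4, 11-8

The edges on the cycle 12-0-6-2-11-5-3-12 are not bridges since each lies on that cycle.
But removing 0-9 disconnects 0 from 9; removing 2-1 disconnects 2 from 1; removing 12-10 disconnects 12 from 10; removing 8-11 disconnects 8 from 11 — these are bridges.
In total 6 edges are bridges.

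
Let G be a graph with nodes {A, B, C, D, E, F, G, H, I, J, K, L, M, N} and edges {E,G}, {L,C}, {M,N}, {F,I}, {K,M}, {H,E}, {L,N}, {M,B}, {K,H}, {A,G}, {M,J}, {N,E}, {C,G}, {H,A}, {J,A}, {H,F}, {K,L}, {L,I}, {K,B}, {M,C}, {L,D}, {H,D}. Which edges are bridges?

none

The edges on the cycle K-H-F-I-L-K are not bridges since each lies on that cycle.
Every edge lies on some cycle, so there are no bridges.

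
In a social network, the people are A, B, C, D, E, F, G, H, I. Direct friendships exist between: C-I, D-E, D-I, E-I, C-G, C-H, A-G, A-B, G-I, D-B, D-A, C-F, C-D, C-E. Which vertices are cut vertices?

C

Removing C increases the component count from 1 to 3, so C is a cut vertex.
By contrast removing F leaves 1 component; it is not a cut vertex. No other vertex is a cut vertex either.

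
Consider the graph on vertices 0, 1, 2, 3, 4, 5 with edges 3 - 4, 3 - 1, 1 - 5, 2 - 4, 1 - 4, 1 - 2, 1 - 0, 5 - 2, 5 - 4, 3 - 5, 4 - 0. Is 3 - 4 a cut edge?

No

After removing 3 - 4, the path 3-1-4 still connects them, so the edge is not a bridge.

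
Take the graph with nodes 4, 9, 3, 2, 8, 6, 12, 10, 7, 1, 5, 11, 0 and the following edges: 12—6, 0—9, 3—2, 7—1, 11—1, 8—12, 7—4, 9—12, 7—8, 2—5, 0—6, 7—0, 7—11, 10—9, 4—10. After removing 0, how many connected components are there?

2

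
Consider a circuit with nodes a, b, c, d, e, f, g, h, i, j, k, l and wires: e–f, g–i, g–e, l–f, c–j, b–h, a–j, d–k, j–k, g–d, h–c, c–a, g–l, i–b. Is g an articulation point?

Yes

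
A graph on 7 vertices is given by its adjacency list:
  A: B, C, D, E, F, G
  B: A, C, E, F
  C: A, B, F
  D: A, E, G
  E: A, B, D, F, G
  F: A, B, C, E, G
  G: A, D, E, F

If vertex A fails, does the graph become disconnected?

Deleting A leaves 1 component (was 1) (its neighbors B, C, D, E, F, G remain connected to each other), so A is not a cut vertex.

No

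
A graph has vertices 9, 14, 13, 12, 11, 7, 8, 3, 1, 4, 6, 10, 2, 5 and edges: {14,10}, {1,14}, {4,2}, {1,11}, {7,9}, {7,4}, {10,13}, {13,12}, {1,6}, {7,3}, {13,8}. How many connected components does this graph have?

5 is isolated — a component by itself.
Starting from 2 we can reach 2, 3, 4, 7, 9. That is one component of size 5.
Starting from 1 we can reach 1, 6, 8, 10, 11, 12, 13, 14. That is one component of size 8.
Total: 3 components.

3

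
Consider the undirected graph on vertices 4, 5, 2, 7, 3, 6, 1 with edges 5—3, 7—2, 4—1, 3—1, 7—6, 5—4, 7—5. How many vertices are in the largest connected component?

7

Starting from 1 we can reach 1, 2, 3, 4, 5, 6, 7. That is one component of size 7.
The largest has 7 vertices.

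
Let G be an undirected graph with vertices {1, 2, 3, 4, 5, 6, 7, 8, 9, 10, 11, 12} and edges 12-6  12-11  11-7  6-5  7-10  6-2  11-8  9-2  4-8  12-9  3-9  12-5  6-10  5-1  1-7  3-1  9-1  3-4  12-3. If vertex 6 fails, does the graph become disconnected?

No

Deleting 6 leaves 1 component (was 1) (its neighbors 2, 5, 10, 12 remain connected to each other), so 6 is not a cut vertex.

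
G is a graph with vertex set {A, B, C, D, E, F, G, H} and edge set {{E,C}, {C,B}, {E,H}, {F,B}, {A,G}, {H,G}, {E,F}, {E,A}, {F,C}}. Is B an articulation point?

No

Deleting B leaves 2 components (was 2), so B is not a cut vertex.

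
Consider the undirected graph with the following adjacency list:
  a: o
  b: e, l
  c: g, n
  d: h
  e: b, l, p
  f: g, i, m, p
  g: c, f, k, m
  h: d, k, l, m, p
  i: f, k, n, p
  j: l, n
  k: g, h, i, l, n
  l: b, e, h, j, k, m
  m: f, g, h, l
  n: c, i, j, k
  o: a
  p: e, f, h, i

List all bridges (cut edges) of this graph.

a-o, d-h

The edges on the cycle n-c-g-f-i-n are not bridges since each lies on that cycle.
But removing o-a disconnects o from a; removing d-h disconnects d from h — these are bridges.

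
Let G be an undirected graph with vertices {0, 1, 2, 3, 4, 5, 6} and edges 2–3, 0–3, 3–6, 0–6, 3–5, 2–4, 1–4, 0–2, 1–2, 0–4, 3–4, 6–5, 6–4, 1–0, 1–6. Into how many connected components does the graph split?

1

Starting from 0 we can reach 0, 1, 2, 3, 4, 5, 6. That is one component of size 7.
Total: 1 component.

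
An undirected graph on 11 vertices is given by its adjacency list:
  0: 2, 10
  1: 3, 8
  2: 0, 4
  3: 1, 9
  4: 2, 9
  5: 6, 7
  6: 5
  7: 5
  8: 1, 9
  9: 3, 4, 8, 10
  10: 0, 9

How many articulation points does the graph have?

2

Removing 5 increases the component count from 2 to 3, so 5 is a cut vertex.
Removing 9 increases the component count from 2 to 3, so 9 is a cut vertex.
By contrast removing 7 leaves 2 components; it is not a cut vertex. No other vertex is a cut vertex either.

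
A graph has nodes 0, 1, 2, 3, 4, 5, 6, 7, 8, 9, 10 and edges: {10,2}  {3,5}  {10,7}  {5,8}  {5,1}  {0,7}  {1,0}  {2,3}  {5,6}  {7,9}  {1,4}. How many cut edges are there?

4

The edges on the cycle 10-2-3-5-1-0-7-10 are not bridges since each lies on that cycle.
But removing 4-1 disconnects 4 from 1; removing 9-7 disconnects 9 from 7; removing 8-5 disconnects 8 from 5; removing 5-6 disconnects 5 from 6 — these are bridges.
That makes 4 bridges.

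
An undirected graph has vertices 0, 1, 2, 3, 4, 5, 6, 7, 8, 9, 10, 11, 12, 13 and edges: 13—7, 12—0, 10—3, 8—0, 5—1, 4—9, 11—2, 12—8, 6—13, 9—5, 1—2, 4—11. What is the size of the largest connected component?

6

Starting from 3 we can reach 3, 10. That is one component of size 2.
Starting from 6 we can reach 6, 7, 13. That is one component of size 3.
Starting from 0 we can reach 0, 8, 12. That is one component of size 3.
Starting from 1 we can reach 1, 2, 4, 5, 9, 11. That is one component of size 6.
The largest has 6 vertices.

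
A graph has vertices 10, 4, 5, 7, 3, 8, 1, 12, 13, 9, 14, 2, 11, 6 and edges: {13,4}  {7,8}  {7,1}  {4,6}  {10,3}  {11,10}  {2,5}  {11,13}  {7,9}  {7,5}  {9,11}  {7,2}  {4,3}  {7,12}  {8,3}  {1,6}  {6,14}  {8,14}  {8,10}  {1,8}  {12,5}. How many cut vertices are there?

Removing 7 increases the component count from 1 to 2, so 7 is a cut vertex.
By contrast removing 2 leaves 1 component; it is not a cut vertex. No other vertex is a cut vertex either.

1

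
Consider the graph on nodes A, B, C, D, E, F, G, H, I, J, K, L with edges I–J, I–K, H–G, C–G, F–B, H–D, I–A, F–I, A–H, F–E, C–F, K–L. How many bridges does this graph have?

The edges on the cycle C-F-I-A-H-G-C are not bridges since each lies on that cycle.
But removing J–I disconnects J from I; removing F–B disconnects F from B; removing H–D disconnects H from D; removing L–K disconnects L from K — these are bridges.
In total 6 edges are bridges.

6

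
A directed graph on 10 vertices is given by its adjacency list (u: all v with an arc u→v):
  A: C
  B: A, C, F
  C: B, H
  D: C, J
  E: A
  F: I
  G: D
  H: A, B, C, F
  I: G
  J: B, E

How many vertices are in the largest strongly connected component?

10

{A, B, C, D, E, F, G, H, I, J} are all mutually reachable — one SCC of size 10.
The largest has 10 vertices.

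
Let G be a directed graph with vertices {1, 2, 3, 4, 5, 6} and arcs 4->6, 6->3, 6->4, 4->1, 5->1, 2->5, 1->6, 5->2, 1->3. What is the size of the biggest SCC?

3

{1, 4, 6} are all mutually reachable — one SCC of size 3.
{2, 5} are all mutually reachable — one SCC of size 2.
{3} is an SCC by itself.
The largest has 3 vertices.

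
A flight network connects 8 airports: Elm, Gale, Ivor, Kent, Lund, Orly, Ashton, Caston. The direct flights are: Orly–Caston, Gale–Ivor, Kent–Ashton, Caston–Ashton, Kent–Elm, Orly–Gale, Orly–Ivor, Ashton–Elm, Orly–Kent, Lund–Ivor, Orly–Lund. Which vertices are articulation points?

Orly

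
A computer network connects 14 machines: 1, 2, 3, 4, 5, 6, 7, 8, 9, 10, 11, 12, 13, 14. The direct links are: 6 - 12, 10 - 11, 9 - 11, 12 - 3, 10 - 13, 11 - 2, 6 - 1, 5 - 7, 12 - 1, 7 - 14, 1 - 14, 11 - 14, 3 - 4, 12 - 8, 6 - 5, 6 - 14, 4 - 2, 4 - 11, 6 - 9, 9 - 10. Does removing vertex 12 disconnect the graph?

Deleting 12 raises the number of components from 1 to 2, so 12 is a cut vertex.

Yes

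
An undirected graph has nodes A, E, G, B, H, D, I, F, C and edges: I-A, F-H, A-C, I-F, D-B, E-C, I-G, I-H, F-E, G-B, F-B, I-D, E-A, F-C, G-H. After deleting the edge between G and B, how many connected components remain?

1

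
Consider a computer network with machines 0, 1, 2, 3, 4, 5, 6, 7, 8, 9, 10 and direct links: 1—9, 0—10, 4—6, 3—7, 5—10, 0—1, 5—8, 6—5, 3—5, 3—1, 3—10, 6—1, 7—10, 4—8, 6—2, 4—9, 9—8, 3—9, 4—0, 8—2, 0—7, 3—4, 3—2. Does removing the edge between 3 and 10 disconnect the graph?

No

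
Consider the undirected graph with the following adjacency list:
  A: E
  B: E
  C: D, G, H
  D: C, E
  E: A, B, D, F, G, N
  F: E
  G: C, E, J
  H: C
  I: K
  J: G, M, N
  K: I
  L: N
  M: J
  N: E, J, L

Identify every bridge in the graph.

A-E, B-E, C-H, E-F, I-K, J-M, L-N

The edges on the cycle E-D-C-G-E are not bridges since each lies on that cycle.
But removing E-B disconnects E from B; removing H-C disconnects H from C; removing E-A disconnects E from A; removing I-K disconnects I from K — these are bridges.
In total 7 edges are bridges.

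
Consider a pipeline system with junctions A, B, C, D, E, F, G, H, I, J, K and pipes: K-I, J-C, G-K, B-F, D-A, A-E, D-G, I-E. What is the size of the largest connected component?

H is isolated — a component by itself.
Starting from C we can reach C, J. That is one component of size 2.
Starting from B we can reach B, F. That is one component of size 2.
Starting from A we can reach A, D, E, G, I, K. That is one component of size 6.
The largest has 6 vertices.

6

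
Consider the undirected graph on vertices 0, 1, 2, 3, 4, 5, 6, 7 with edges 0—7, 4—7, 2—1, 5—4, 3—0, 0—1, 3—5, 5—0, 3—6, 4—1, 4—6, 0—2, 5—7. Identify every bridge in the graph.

none

The edges on the cycle 3-5-4-1-0-3 are not bridges since each lies on that cycle.
Every edge lies on some cycle, so there are no bridges.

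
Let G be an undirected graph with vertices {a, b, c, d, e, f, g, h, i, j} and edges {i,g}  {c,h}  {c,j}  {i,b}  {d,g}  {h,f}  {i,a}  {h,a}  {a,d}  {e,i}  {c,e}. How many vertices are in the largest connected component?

Starting from a we can reach a, b, c, d, e, f, g, h, i, j. That is one component of size 10.
The largest has 10 vertices.

10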